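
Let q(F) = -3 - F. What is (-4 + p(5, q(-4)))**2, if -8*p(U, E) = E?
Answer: 1089/64 ≈ 17.016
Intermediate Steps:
p(U, E) = -E/8
(-4 + p(5, q(-4)))**2 = (-4 - (-3 - 1*(-4))/8)**2 = (-4 - (-3 + 4)/8)**2 = (-4 - 1/8*1)**2 = (-4 - 1/8)**2 = (-33/8)**2 = 1089/64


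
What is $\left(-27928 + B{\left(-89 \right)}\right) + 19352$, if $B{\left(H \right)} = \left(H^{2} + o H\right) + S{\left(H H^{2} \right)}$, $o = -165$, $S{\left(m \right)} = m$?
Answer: $-690939$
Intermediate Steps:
$B{\left(H \right)} = H^{2} + H^{3} - 165 H$ ($B{\left(H \right)} = \left(H^{2} - 165 H\right) + H H^{2} = \left(H^{2} - 165 H\right) + H^{3} = H^{2} + H^{3} - 165 H$)
$\left(-27928 + B{\left(-89 \right)}\right) + 19352 = \left(-27928 - 89 \left(-165 - 89 + \left(-89\right)^{2}\right)\right) + 19352 = \left(-27928 - 89 \left(-165 - 89 + 7921\right)\right) + 19352 = \left(-27928 - 682363\right) + 19352 = -710291 + 19352 = -690939$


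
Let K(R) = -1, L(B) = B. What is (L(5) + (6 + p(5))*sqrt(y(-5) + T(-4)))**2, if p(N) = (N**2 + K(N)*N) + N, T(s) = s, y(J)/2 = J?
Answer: -13429 + 310*I*sqrt(14) ≈ -13429.0 + 1159.9*I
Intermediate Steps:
y(J) = 2*J
p(N) = N**2 (p(N) = (N**2 - N) + N = N**2)
(L(5) + (6 + p(5))*sqrt(y(-5) + T(-4)))**2 = (5 + (6 + 5**2)*sqrt(2*(-5) - 4))**2 = (5 + (6 + 25)*sqrt(-10 - 4))**2 = (5 + 31*sqrt(-14))**2 = (5 + 31*(I*sqrt(14)))**2 = (5 + 31*I*sqrt(14))**2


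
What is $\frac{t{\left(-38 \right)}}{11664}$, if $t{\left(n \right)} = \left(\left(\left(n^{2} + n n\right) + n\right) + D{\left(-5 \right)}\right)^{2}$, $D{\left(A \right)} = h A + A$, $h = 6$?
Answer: $\frac{7924225}{11664} \approx 679.38$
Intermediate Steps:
$D{\left(A \right)} = 7 A$ ($D{\left(A \right)} = 6 A + A = 7 A$)
$t{\left(n \right)} = \left(-35 + n + 2 n^{2}\right)^{2}$ ($t{\left(n \right)} = \left(\left(\left(n^{2} + n n\right) + n\right) + 7 \left(-5\right)\right)^{2} = \left(\left(\left(n^{2} + n^{2}\right) + n\right) - 35\right)^{2} = \left(\left(2 n^{2} + n\right) - 35\right)^{2} = \left(\left(n + 2 n^{2}\right) - 35\right)^{2} = \left(-35 + n + 2 n^{2}\right)^{2}$)
$\frac{t{\left(-38 \right)}}{11664} = \frac{\left(-35 - 38 + 2 \left(-38\right)^{2}\right)^{2}}{11664} = \left(-35 - 38 + 2 \cdot 1444\right)^{2} \cdot \frac{1}{11664} = \left(-35 - 38 + 2888\right)^{2} \cdot \frac{1}{11664} = 2815^{2} \cdot \frac{1}{11664} = 7924225 \cdot \frac{1}{11664} = \frac{7924225}{11664}$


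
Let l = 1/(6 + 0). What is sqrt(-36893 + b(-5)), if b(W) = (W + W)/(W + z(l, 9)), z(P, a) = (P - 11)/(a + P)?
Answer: I*sqrt(42646438)/34 ≈ 192.07*I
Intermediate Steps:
l = 1/6 ≈ 0.16667
z(P, a) = (-11 + P)/(P + a)
b(W) = 2*W/(-13/11 + W) (b(W) = (W + W)/(W + (-11 + 1/6)/(1/6 + 9)) = (2*W)/(W - 65/6/(55/6)) = (2*W)/(W + (6/55)*(-65/6)) = (2*W)/(W - 13/11) = (2*W)/(-13/11 + W) = 2*W/(-13/11 + W))
sqrt(-36893 + b(-5)) = sqrt(-36893 + 22*(-5)/(-13 + 11*(-5))) = sqrt(-36893 + 22*(-5)/(-13 - 55)) = sqrt(-36893 + 22*(-5)/(-68)) = sqrt(-36893 + 22*(-5)*(-1/68)) = sqrt(-36893 + 55/34) = sqrt(-1254307/34) = I*sqrt(42646438)/34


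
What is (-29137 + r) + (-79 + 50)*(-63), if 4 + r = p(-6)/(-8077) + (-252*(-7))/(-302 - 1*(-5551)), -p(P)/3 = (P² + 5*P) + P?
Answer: -143369422/5249 ≈ -27314.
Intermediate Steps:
p(P) = -18*P - 3*P² (p(P) = -3*((P² + 5*P) + P) = -3*(P² + 6*P) = -18*P - 3*P²)
r = -19232/5249 (r = -4 + (-3*(-6)*(6 - 6)/(-8077) + (-252*(-7))/(-302 - 1*(-5551))) = -4 + (-3*(-6)*0*(-1/8077) + 1764/(-302 + 5551)) = -4 + (0*(-1/8077) + 1764/5249) = -4 + (0 + 1764*(1/5249)) = -4 + (0 + 1764/5249) = -4 + 1764/5249 = -19232/5249 ≈ -3.6639)
(-29137 + r) + (-79 + 50)*(-63) = (-29137 - 19232/5249) + (-79 + 50)*(-63) = -152959345/5249 - 29*(-63) = -152959345/5249 + 1827 = -143369422/5249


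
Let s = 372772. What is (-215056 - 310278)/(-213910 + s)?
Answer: -262667/79431 ≈ -3.3069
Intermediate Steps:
(-215056 - 310278)/(-213910 + s) = (-215056 - 310278)/(-213910 + 372772) = -525334/158862 = -525334*1/158862 = -262667/79431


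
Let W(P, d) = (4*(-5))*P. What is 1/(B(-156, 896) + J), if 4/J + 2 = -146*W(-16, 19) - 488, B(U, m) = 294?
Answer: 23605/6939868 ≈ 0.0034014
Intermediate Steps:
W(P, d) = -20*P
J = -2/23605 (J = 4/(-2 + (-(-2920)*(-16) - 488)) = 4/(-2 + (-146*320 - 488)) = 4/(-2 + (-46720 - 488)) = 4/(-2 - 47208) = 4/(-47210) = 4*(-1/47210) = -2/23605 ≈ -8.4728e-5)
1/(B(-156, 896) + J) = 1/(294 - 2/23605) = 1/(6939868/23605) = 23605/6939868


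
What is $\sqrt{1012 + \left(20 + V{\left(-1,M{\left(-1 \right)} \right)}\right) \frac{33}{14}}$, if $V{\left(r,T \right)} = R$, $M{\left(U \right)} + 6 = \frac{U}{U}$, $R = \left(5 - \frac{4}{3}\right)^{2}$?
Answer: $\frac{\sqrt{39270}}{6} \approx 33.028$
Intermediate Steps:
$R = \frac{121}{9}$ ($R = \left(5 - \frac{4}{3}\right)^{2} = \left(\frac{11}{3}\right)^{2} = \frac{121}{9} \approx 13.444$)
$M{\left(U \right)} = -5$ ($M{\left(U \right)} = -6 + \frac{U}{U} = -6 + 1 = -5$)
$V{\left(r,T \right)} = \frac{121}{9}$
$\sqrt{1012 + \left(20 + V{\left(-1,M{\left(-1 \right)} \right)}\right) \frac{33}{14}} = \sqrt{1012 + \left(20 + \frac{121}{9}\right) \frac{33}{14}} = \sqrt{1012 + \frac{301 \cdot 33 \cdot \frac{1}{14}}{9}} = \sqrt{1012 + \frac{301}{9} \cdot \frac{33}{14}} = \sqrt{1012 + \frac{473}{6}} = \sqrt{\frac{6545}{6}} = \frac{\sqrt{39270}}{6}$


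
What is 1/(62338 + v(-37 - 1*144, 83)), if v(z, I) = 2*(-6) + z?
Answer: 1/62145 ≈ 1.6091e-5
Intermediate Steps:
v(z, I) = -12 + z
1/(62338 + v(-37 - 1*144, 83)) = 1/(62338 + (-12 + (-37 - 1*144))) = 1/(62338 + (-12 + (-37 - 144))) = 1/(62338 + (-12 - 181)) = 1/(62338 - 193) = 1/62145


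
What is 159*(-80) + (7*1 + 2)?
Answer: -12711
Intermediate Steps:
159*(-80) + (7*1 + 2) = -12720 + (7 + 2) = -12720 + 9 = -12711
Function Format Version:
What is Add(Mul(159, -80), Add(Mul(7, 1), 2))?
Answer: -12711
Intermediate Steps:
Add(Mul(159, -80), Add(Mul(7, 1), 2)) = Add(-12720, Add(7, 2)) = Add(-12720, 9) = -12711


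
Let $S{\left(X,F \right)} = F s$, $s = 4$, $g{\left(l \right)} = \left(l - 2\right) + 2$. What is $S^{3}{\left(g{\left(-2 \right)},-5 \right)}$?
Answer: $-8000$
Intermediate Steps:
$g{\left(l \right)} = l$ ($g{\left(l \right)} = \left(-2 + l\right) + 2 = l$)
$S{\left(X,F \right)} = 4 F$ ($S{\left(X,F \right)} = F 4 = 4 F$)
$S^{3}{\left(g{\left(-2 \right)},-5 \right)} = \left(4 \left(-5\right)\right)^{3} = \left(-20\right)^{3} = -8000$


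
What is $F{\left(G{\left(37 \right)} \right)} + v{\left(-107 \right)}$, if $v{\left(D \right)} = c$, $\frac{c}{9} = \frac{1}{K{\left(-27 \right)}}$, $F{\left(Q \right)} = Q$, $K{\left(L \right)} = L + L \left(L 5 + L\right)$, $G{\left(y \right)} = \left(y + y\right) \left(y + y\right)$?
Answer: $\frac{2644909}{483} \approx 5476.0$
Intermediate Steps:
$G{\left(y \right)} = 4 y^{2}$ ($G{\left(y \right)} = 2 y 2 y = 4 y^{2}$)
$K{\left(L \right)} = L + 6 L^{2}$ ($K{\left(L \right)} = L + L \left(5 L + L\right) = L + L 6 L = L + 6 L^{2}$)
$c = \frac{1}{483}$ ($c = \frac{9}{\left(-27\right) \left(1 + 6 \left(-27\right)\right)} = \frac{9}{\left(-27\right) \left(1 - 162\right)} = \frac{9}{\left(-27\right) \left(-161\right)} = \frac{9}{4347} = 9 \cdot \frac{1}{4347} = \frac{1}{483} \approx 0.0020704$)
$v{\left(D \right)} = \frac{1}{483}$
$F{\left(G{\left(37 \right)} \right)} + v{\left(-107 \right)} = 4 \cdot 37^{2} + \frac{1}{483} = 4 \cdot 1369 + \frac{1}{483} = 5476 + \frac{1}{483} = \frac{2644909}{483}$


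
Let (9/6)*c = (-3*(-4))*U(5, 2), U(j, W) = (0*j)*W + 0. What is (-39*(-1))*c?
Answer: 0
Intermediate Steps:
U(j, W) = 0 (U(j, W) = 0*W + 0 = 0 + 0 = 0)
c = 0 (c = 2*(-3*(-4)*0)/3 = 2*(12*0)/3 = (⅔)*0 = 0)
(-39*(-1))*c = -39*(-1)*0 = 39*0 = 0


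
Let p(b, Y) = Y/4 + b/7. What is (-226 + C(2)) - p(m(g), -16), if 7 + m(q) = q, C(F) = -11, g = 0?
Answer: -232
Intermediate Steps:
m(q) = -7 + q
p(b, Y) = Y/4 + b/7 (p(b, Y) = Y*(¼) + b*(⅐) = Y/4 + b/7)
(-226 + C(2)) - p(m(g), -16) = (-226 - 11) - ((¼)*(-16) + (-7 + 0)/7) = -237 - (-4 + (⅐)*(-7)) = -237 - (-4 - 1) = -237 - 1*(-5) = -237 + 5 = -232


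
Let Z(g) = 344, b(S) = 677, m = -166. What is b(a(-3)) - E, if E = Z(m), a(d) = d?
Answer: 333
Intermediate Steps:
E = 344
b(a(-3)) - E = 677 - 1*344 = 677 - 344 = 333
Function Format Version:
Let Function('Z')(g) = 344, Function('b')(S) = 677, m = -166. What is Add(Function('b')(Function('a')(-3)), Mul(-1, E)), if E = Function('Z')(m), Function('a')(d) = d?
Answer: 333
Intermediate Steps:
E = 344
Add(Function('b')(Function('a')(-3)), Mul(-1, E)) = Add(677, Mul(-1, 344)) = Add(677, -344) = 333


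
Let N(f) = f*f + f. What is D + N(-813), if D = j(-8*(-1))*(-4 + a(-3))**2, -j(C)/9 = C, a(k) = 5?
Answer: 660084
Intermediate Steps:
j(C) = -9*C
N(f) = f + f**2 (N(f) = f**2 + f = f + f**2)
D = -72 (D = (-(-72)*(-1))*(-4 + 5)**2 = -9*8*1**2 = -72*1 = -72)
D + N(-813) = -72 - 813*(1 - 813) = -72 - 813*(-812) = -72 + 660156 = 660084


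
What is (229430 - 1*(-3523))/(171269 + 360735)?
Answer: 232953/532004 ≈ 0.43788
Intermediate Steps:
(229430 - 1*(-3523))/(171269 + 360735) = (229430 + 3523)/532004 = 232953*(1/532004) = 232953/532004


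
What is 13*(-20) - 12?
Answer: -272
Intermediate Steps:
13*(-20) - 12 = -260 - 12 = -272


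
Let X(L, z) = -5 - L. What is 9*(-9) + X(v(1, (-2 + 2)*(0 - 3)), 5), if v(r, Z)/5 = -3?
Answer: -71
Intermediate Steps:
v(r, Z) = -15 (v(r, Z) = 5*(-3) = -15)
9*(-9) + X(v(1, (-2 + 2)*(0 - 3)), 5) = 9*(-9) + (-5 - 1*(-15)) = -81 + (-5 + 15) = -81 + 10 = -71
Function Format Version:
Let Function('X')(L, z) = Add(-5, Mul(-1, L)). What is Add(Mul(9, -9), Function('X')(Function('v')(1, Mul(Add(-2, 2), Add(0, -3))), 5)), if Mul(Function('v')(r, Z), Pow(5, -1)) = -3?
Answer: -71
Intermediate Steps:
Function('v')(r, Z) = -15 (Function('v')(r, Z) = Mul(5, -3) = -15)
Add(Mul(9, -9), Function('X')(Function('v')(1, Mul(Add(-2, 2), Add(0, -3))), 5)) = Add(Mul(9, -9), Add(-5, Mul(-1, -15))) = Add(-81, Add(-5, 15)) = Add(-81, 10) = -71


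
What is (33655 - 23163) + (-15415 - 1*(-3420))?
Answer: -1503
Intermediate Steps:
(33655 - 23163) + (-15415 - 1*(-3420)) = 10492 + (-15415 + 3420) = 10492 - 11995 = -1503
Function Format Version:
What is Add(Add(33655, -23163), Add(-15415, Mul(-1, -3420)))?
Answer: -1503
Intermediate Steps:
Add(Add(33655, -23163), Add(-15415, Mul(-1, -3420))) = Add(10492, Add(-15415, 3420)) = Add(10492, -11995) = -1503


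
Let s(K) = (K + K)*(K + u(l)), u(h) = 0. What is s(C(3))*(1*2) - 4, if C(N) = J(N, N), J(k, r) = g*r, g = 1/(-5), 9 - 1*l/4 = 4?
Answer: -64/25 ≈ -2.5600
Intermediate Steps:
l = 20 (l = 36 - 4*4 = 36 - 16 = 20)
g = -1/5 ≈ -0.20000
J(k, r) = -r/5
C(N) = -N/5
s(K) = 2*K**2 (s(K) = (K + K)*(K + 0) = (2*K)*K = 2*K**2)
s(C(3))*(1*2) - 4 = (2*(-1/5*3)**2)*(1*2) - 4 = (2*(-3/5)**2)*2 - 4 = (2*(9/25))*2 - 4 = (18/25)*2 - 4 = 36/25 - 4 = -64/25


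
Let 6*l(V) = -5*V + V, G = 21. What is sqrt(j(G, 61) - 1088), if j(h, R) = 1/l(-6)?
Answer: I*sqrt(4351)/2 ≈ 32.981*I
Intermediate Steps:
l(V) = -2*V/3 (l(V) = (-5*V + V)/6 = (-4*V)/6 = -2*V/3)
j(h, R) = 1/4 (j(h, R) = 1/(-2/3*(-6)) = 1/4)
sqrt(j(G, 61) - 1088) = sqrt(1/4 - 1088) = sqrt(-4351/4) = I*sqrt(4351)/2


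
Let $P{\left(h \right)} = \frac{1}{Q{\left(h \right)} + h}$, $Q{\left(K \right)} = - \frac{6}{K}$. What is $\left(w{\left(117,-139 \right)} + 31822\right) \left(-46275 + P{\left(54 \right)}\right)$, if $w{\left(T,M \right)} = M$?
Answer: $- \frac{711073164978}{485} \approx -1.4661 \cdot 10^{9}$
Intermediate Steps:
$P{\left(h \right)} = \frac{1}{h - \frac{6}{h}}$ ($P{\left(h \right)} = \frac{1}{- \frac{6}{h} + h} = \frac{1}{h - \frac{6}{h}}$)
$\left(w{\left(117,-139 \right)} + 31822\right) \left(-46275 + P{\left(54 \right)}\right) = \left(-139 + 31822\right) \left(-46275 + \frac{54}{-6 + 54^{2}}\right) = 31683 \left(-46275 + \frac{54}{-6 + 2916}\right) = 31683 \left(-46275 + \frac{54}{2910}\right) = 31683 \left(-46275 + 54 \cdot \frac{1}{2910}\right) = 31683 \left(-46275 + \frac{9}{485}\right) = 31683 \left(- \frac{22443366}{485}\right) = - \frac{711073164978}{485}$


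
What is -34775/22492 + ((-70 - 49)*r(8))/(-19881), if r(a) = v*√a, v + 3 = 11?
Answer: -34775/22492 + 1904*√2/19881 ≈ -1.4107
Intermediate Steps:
v = 8 (v = -3 + 11 = 8)
r(a) = 8*√a
-34775/22492 + ((-70 - 49)*r(8))/(-19881) = -34775/22492 + ((-70 - 49)*(8*√8))/(-19881) = -34775*1/22492 - 952*2*√2*(-1/19881) = -34775/22492 - 1904*√2*(-1/19881) = -34775/22492 + 1904*√2/19881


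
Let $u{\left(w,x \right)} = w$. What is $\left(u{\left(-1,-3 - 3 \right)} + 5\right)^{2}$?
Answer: $16$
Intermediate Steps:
$\left(u{\left(-1,-3 - 3 \right)} + 5\right)^{2} = \left(-1 + 5\right)^{2} = 4^{2} = 16$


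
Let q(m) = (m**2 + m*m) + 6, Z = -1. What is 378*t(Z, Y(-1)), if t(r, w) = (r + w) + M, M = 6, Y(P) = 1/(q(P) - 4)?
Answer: 3969/2 ≈ 1984.5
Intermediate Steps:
q(m) = 6 + 2*m**2 (q(m) = (m**2 + m**2) + 6 = 2*m**2 + 6 = 6 + 2*m**2)
Y(P) = 1/(2 + 2*P**2) (Y(P) = 1/((6 + 2*P**2) - 4) = 1/(2 + 2*P**2))
t(r, w) = 6 + r + w (t(r, w) = (r + w) + 6 = 6 + r + w)
378*t(Z, Y(-1)) = 378*(6 - 1 + 1/(2*(1 + (-1)**2))) = 378*(6 - 1 + 1/(2*(1 + 1))) = 378*(6 - 1 + (1/2)/2) = 378*(6 - 1 + (1/2)*(1/2)) = 378*(6 - 1 + 1/4) = 378*(21/4) = 3969/2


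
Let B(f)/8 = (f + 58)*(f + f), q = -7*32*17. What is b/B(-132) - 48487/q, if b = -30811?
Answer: 21194909/1690752 ≈ 12.536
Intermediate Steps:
q = -3808 (q = -224*17 = -3808)
B(f) = 16*f*(58 + f) (B(f) = 8*((f + 58)*(f + f)) = 8*((58 + f)*(2*f)) = 8*(2*f*(58 + f)) = 16*f*(58 + f))
b/B(-132) - 48487/q = -30811*(-1/(2112*(58 - 132))) - 48487/(-3808) = -30811/(16*(-132)*(-74)) - 48487*(-1/3808) = -30811/156288 + 48487/3808 = -30811*1/156288 + 48487/3808 = -2801/14208 + 48487/3808 = 21194909/1690752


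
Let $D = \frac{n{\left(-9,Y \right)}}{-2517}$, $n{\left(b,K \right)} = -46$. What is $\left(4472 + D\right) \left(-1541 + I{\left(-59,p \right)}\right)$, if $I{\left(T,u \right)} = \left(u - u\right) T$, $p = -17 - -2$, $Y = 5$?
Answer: $- \frac{17345603870}{2517} \approx -6.8914 \cdot 10^{6}$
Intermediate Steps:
$p = -15$ ($p = -17 + 2 = -15$)
$I{\left(T,u \right)} = 0$ ($I{\left(T,u \right)} = 0 T = 0$)
$D = \frac{46}{2517}$ ($D = - \frac{46}{-2517} = \left(-46\right) \left(- \frac{1}{2517}\right) = \frac{46}{2517} \approx 0.018276$)
$\left(4472 + D\right) \left(-1541 + I{\left(-59,p \right)}\right) = \left(4472 + \frac{46}{2517}\right) \left(-1541 + 0\right) = \frac{11256070}{2517} \left(-1541\right) = - \frac{17345603870}{2517}$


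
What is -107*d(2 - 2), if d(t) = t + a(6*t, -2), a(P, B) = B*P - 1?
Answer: 107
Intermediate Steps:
a(P, B) = -1 + B*P
d(t) = -1 - 11*t (d(t) = t + (-1 - 12*t) = -1 - 11*t)
-107*d(2 - 2) = -107*(-1 - 11*(2 - 2)) = -107*(-1 - 11*0) = -107*(-1 + 0) = -107*(-1) = 107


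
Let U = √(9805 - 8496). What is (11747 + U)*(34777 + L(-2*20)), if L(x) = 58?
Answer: 409206745 + 34835*√1309 ≈ 4.1047e+8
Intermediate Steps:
U = √1309 ≈ 36.180
(11747 + U)*(34777 + L(-2*20)) = (11747 + √1309)*(34777 + 58) = (11747 + √1309)*34835 = 409206745 + 34835*√1309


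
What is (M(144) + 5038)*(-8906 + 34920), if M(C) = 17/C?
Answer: 9436435423/72 ≈ 1.3106e+8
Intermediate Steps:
(M(144) + 5038)*(-8906 + 34920) = (17/144 + 5038)*(-8906 + 34920) = (17*(1/144) + 5038)*26014 = (17/144 + 5038)*26014 = (725489/144)*26014 = 9436435423/72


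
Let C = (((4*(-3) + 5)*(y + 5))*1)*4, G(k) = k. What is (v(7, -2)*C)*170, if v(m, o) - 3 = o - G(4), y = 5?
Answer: 142800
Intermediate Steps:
v(m, o) = -1 + o (v(m, o) = 3 + (o - 1*4) = 3 + (o - 4) = 3 + (-4 + o) = -1 + o)
C = -280 (C = (((4*(-3) + 5)*(5 + 5))*1)*4 = (((-12 + 5)*10)*1)*4 = (-7*10*1)*4 = -70*1*4 = -70*4 = -280)
(v(7, -2)*C)*170 = ((-1 - 2)*(-280))*170 = -3*(-280)*170 = 840*170 = 142800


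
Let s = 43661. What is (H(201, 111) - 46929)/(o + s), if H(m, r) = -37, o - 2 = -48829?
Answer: 23483/2583 ≈ 9.0914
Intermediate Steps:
o = -48827 (o = 2 - 48829 = -48827)
(H(201, 111) - 46929)/(o + s) = (-37 - 46929)/(-48827 + 43661) = -46966/(-5166) = -46966*(-1/5166) = 23483/2583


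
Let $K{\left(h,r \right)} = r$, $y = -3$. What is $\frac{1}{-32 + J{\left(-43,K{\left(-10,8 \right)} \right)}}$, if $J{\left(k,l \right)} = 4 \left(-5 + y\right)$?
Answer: $- \frac{1}{64} \approx -0.015625$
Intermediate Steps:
$J{\left(k,l \right)} = -32$ ($J{\left(k,l \right)} = 4 \left(-5 - 3\right) = 4 \left(-8\right) = -32$)
$\frac{1}{-32 + J{\left(-43,K{\left(-10,8 \right)} \right)}} = \frac{1}{-32 - 32} = \frac{1}{-64} = - \frac{1}{64}$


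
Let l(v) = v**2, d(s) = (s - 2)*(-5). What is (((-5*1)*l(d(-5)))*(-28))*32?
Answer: 5488000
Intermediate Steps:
d(s) = 10 - 5*s (d(s) = (-2 + s)*(-5) = 10 - 5*s)
(((-5*1)*l(d(-5)))*(-28))*32 = (((-5*1)*(10 - 5*(-5))**2)*(-28))*32 = (-5*(10 + 25)**2*(-28))*32 = (-5*35**2*(-28))*32 = (-5*1225*(-28))*32 = -6125*(-28)*32 = 171500*32 = 5488000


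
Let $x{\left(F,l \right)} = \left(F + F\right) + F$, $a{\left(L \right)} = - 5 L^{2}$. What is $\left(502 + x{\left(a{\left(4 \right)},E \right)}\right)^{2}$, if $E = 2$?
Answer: $68644$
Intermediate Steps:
$x{\left(F,l \right)} = 3 F$ ($x{\left(F,l \right)} = 2 F + F = 3 F$)
$\left(502 + x{\left(a{\left(4 \right)},E \right)}\right)^{2} = \left(502 + 3 \left(- 5 \cdot 4^{2}\right)\right)^{2} = \left(502 + 3 \left(\left(-5\right) 16\right)\right)^{2} = \left(502 + 3 \left(-80\right)\right)^{2} = \left(502 - 240\right)^{2} = 262^{2} = 68644$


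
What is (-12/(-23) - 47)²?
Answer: 1142761/529 ≈ 2160.2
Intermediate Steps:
(-12/(-23) - 47)² = (-12*(-1/23) - 47)² = (12/23 - 47)² = (-1069/23)² = 1142761/529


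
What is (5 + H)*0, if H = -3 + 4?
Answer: 0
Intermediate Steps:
H = 1
(5 + H)*0 = (5 + 1)*0 = 6*0 = 0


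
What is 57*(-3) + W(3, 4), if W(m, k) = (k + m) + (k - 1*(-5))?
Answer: -155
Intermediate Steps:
W(m, k) = 5 + m + 2*k (W(m, k) = (k + m) + (k + 5) = (k + m) + (5 + k) = 5 + m + 2*k)
57*(-3) + W(3, 4) = 57*(-3) + (5 + 3 + 2*4) = -171 + (5 + 3 + 8) = -171 + 16 = -155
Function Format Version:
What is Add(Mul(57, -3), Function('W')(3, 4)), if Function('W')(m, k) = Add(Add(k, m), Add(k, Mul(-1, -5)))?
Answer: -155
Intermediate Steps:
Function('W')(m, k) = Add(5, m, Mul(2, k)) (Function('W')(m, k) = Add(Add(k, m), Add(k, 5)) = Add(Add(k, m), Add(5, k)) = Add(5, m, Mul(2, k)))
Add(Mul(57, -3), Function('W')(3, 4)) = Add(Mul(57, -3), Add(5, 3, Mul(2, 4))) = Add(-171, Add(5, 3, 8)) = Add(-171, 16) = -155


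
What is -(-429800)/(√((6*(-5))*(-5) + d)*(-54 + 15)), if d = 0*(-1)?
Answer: -42980*√6/117 ≈ -899.82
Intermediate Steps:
d = 0
-(-429800)/(√((6*(-5))*(-5) + d)*(-54 + 15)) = -(-429800)/(√((6*(-5))*(-5) + 0)*(-54 + 15)) = -(-429800)/(√(-30*(-5) + 0)*(-39)) = -(-429800)/(√(150 + 0)*(-39)) = -(-429800)/(√150*(-39)) = -(-429800)/((5*√6)*(-39)) = -(-429800)/((-195*√6)) = -(-429800)*(-√6/1170) = -42980*√6/117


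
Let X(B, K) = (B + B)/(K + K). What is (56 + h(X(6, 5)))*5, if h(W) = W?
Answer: 286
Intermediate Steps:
X(B, K) = B/K (X(B, K) = (2*B)/((2*K)) = (2*B)*(1/(2*K)) = B/K)
(56 + h(X(6, 5)))*5 = (56 + 6/5)*5 = (286/5)*5 = 286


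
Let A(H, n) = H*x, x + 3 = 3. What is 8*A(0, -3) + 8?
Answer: 8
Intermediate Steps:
x = 0 (x = -3 + 3 = 0)
A(H, n) = 0 (A(H, n) = H*0 = 0)
8*A(0, -3) + 8 = 8*0 + 8 = 0 + 8 = 8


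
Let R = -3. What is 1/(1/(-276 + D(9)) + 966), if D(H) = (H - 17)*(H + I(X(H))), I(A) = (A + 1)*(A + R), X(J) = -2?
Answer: 388/374807 ≈ 0.0010352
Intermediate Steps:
I(A) = (1 + A)*(-3 + A) (I(A) = (A + 1)*(A - 3) = (1 + A)*(-3 + A))
D(H) = (-17 + H)*(5 + H) (D(H) = (H - 17)*(H + (-3 + (-2)**2 - 2*(-2))) = (-17 + H)*(H + (-3 + 4 + 4)) = (-17 + H)*(H + 5) = (-17 + H)*(5 + H))
1/(1/(-276 + D(9)) + 966) = 1/(1/(-276 + (-85 + 9**2 - 12*9)) + 966) = 1/(1/(-276 + (-85 + 81 - 108)) + 966) = 1/(1/(-276 - 112) + 966) = 1/(1/(-388) + 966) = 1/(-1/388 + 966) = 1/(374807/388) = 388/374807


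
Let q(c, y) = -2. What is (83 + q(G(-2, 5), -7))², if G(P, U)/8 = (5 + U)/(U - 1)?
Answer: 6561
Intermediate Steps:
G(P, U) = 8*(5 + U)/(-1 + U) (G(P, U) = 8*((5 + U)/(U - 1)) = 8*((5 + U)/(-1 + U)) = 8*(5 + U)/(-1 + U))
(83 + q(G(-2, 5), -7))² = (83 - 2)² = 81² = 6561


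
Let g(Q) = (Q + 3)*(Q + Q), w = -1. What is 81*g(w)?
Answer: -324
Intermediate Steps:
g(Q) = 2*Q*(3 + Q) (g(Q) = (3 + Q)*(2*Q) = 2*Q*(3 + Q))
81*g(w) = 81*(2*(-1)*(3 - 1)) = 81*(2*(-1)*2) = 81*(-4) = -324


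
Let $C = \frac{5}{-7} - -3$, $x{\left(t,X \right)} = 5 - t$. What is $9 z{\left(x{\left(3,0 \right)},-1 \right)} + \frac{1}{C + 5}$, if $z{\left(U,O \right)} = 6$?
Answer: $\frac{2761}{51} \approx 54.137$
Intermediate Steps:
$C = \frac{16}{7}$ ($C = 5 \left(- \frac{1}{7}\right) + 3 = - \frac{5}{7} + 3 = \frac{16}{7} \approx 2.2857$)
$9 z{\left(x{\left(3,0 \right)},-1 \right)} + \frac{1}{C + 5} = 9 \cdot 6 + \frac{1}{\frac{16}{7} + 5} = 54 + \frac{1}{\frac{51}{7}} = 54 + \frac{7}{51} = \frac{2761}{51}$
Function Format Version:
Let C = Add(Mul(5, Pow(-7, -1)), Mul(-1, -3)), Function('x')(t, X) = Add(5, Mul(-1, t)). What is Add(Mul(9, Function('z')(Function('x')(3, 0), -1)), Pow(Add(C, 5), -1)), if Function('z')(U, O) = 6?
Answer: Rational(2761, 51) ≈ 54.137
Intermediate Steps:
C = Rational(16, 7) (C = Add(Mul(5, Rational(-1, 7)), 3) = Add(Rational(-5, 7), 3) = Rational(16, 7) ≈ 2.2857)
Add(Mul(9, Function('z')(Function('x')(3, 0), -1)), Pow(Add(C, 5), -1)) = Add(Mul(9, 6), Pow(Add(Rational(16, 7), 5), -1)) = Add(54, Pow(Rational(51, 7), -1)) = Add(54, Rational(7, 51)) = Rational(2761, 51)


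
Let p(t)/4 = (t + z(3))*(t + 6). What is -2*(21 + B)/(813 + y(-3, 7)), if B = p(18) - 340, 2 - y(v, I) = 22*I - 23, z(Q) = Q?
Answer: -1697/342 ≈ -4.9620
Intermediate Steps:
y(v, I) = 25 - 22*I (y(v, I) = 2 - (22*I - 23) = 2 - (-23 + 22*I) = 2 + (23 - 22*I) = 25 - 22*I)
p(t) = 4*(3 + t)*(6 + t) (p(t) = 4*((t + 3)*(t + 6)) = 4*((3 + t)*(6 + t)) = 4*(3 + t)*(6 + t))
B = 1676 (B = (72 + 4*18² + 36*18) - 340 = (72 + 4*324 + 648) - 340 = (72 + 1296 + 648) - 340 = 2016 - 340 = 1676)
-2*(21 + B)/(813 + y(-3, 7)) = -2*(21 + 1676)/(813 + (25 - 22*7)) = -3394/(813 + (25 - 154)) = -3394/(813 - 129) = -3394/684 = -2*1697/684 = -1697/342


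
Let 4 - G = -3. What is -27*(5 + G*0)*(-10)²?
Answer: -13500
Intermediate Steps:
G = 7 (G = 4 - 1*(-3) = 4 + 3 = 7)
-27*(5 + G*0)*(-10)² = -27*(5 + 7*0)*(-10)² = -27*(5 + 0)*100 = -27*5*100 = -135*100 = -13500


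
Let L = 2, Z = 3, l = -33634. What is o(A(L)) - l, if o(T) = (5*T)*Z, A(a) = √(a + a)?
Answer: 33664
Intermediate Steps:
A(a) = √2*√a (A(a) = √(2*a) = √2*√a)
o(T) = 15*T (o(T) = (5*T)*3 = 15*T)
o(A(L)) - l = 15*(√2*√2) - 1*(-33634) = 15*2 + 33634 = 30 + 33634 = 33664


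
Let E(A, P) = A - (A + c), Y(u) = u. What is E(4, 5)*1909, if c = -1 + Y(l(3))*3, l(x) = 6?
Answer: -32453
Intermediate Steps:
c = 17 (c = -1 + 6*3 = -1 + 18 = 17)
E(A, P) = -17 (E(A, P) = A - (A + 17) = A - (17 + A) = A + (-17 - A) = -17)
E(4, 5)*1909 = -17*1909 = -32453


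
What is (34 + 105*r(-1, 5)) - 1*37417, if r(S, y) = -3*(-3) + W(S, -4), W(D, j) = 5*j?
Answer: -38538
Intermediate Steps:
r(S, y) = -11 (r(S, y) = -3*(-3) + 5*(-4) = 9 - 20 = -11)
(34 + 105*r(-1, 5)) - 1*37417 = (34 + 105*(-11)) - 1*37417 = (34 - 1155) - 37417 = -1121 - 37417 = -38538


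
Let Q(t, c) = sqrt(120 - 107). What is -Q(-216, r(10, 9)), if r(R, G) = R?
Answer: -sqrt(13) ≈ -3.6056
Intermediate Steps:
Q(t, c) = sqrt(13)
-Q(-216, r(10, 9)) = -sqrt(13)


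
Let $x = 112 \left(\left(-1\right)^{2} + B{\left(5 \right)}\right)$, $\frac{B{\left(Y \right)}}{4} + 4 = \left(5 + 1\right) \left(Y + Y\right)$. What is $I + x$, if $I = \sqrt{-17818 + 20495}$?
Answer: $25200 + \sqrt{2677} \approx 25252.0$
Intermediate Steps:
$B{\left(Y \right)} = -16 + 48 Y$ ($B{\left(Y \right)} = -16 + 4 \left(5 + 1\right) \left(Y + Y\right) = -16 + 4 \cdot 6 \cdot 2 Y = -16 + 4 \cdot 12 Y = -16 + 48 Y$)
$I = \sqrt{2677} \approx 51.74$
$x = 25200$ ($x = 112 \left(\left(-1\right)^{2} + \left(-16 + 48 \cdot 5\right)\right) = 112 \left(1 + \left(-16 + 240\right)\right) = 112 \left(1 + 224\right) = 112 \cdot 225 = 25200$)
$I + x = \sqrt{2677} + 25200 = 25200 + \sqrt{2677}$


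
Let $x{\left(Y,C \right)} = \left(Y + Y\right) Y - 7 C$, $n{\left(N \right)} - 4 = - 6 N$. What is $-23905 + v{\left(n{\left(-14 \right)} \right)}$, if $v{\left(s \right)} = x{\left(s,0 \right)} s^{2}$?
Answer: $119915167$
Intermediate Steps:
$n{\left(N \right)} = 4 - 6 N$
$x{\left(Y,C \right)} = - 7 C + 2 Y^{2}$ ($x{\left(Y,C \right)} = 2 Y Y - 7 C = 2 Y^{2} - 7 C = - 7 C + 2 Y^{2}$)
$v{\left(s \right)} = 2 s^{4}$ ($v{\left(s \right)} = \left(\left(-7\right) 0 + 2 s^{2}\right) s^{2} = \left(0 + 2 s^{2}\right) s^{2} = 2 s^{2} s^{2} = 2 s^{4}$)
$-23905 + v{\left(n{\left(-14 \right)} \right)} = -23905 + 2 \left(4 - -84\right)^{4} = -23905 + 2 \left(4 + 84\right)^{4} = -23905 + 2 \cdot 88^{4} = -23905 + 2 \cdot 59969536 = -23905 + 119939072 = 119915167$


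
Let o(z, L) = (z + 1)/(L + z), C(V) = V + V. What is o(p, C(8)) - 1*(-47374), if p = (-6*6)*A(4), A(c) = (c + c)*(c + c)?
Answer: 108394015/2288 ≈ 47375.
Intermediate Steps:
C(V) = 2*V
A(c) = 4*c² (A(c) = (2*c)*(2*c) = 4*c²)
p = -2304 (p = (-6*6)*(4*4²) = -144*16 = -36*64 = -2304)
o(z, L) = (1 + z)/(L + z)
o(p, C(8)) - 1*(-47374) = (1 - 2304)/(2*8 - 2304) - 1*(-47374) = -2303/(16 - 2304) + 47374 = -2303/(-2288) + 47374 = -1/2288*(-2303) + 47374 = 2303/2288 + 47374 = 108394015/2288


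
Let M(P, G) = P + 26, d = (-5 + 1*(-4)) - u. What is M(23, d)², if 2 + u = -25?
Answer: 2401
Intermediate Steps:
u = -27 (u = -2 - 25 = -27)
d = 18 (d = (-5 + 1*(-4)) - 1*(-27) = (-5 - 4) + 27 = -9 + 27 = 18)
M(P, G) = 26 + P
M(23, d)² = (26 + 23)² = 49² = 2401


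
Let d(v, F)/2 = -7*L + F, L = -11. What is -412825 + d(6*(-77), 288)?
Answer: -412095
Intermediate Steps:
d(v, F) = 154 + 2*F (d(v, F) = 2*(-7*(-11) + F) = 2*(77 + F) = 154 + 2*F)
-412825 + d(6*(-77), 288) = -412825 + (154 + 2*288) = -412825 + (154 + 576) = -412825 + 730 = -412095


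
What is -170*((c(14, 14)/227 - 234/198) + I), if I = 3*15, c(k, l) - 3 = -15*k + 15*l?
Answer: -18605990/2497 ≈ -7451.3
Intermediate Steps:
c(k, l) = 3 - 15*k + 15*l (c(k, l) = 3 + (-15*k + 15*l) = 3 - 15*k + 15*l)
I = 45
-170*((c(14, 14)/227 - 234/198) + I) = -170*(((3 - 15*14 + 15*14)/227 - 234/198) + 45) = -170*(((3 - 210 + 210)*(1/227) - 234*1/198) + 45) = -170*((3*(1/227) - 13/11) + 45) = -170*((3/227 - 13/11) + 45) = -170*(-2918/2497 + 45) = -170*109447/2497 = -18605990/2497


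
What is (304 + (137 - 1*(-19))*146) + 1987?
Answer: 25067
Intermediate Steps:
(304 + (137 - 1*(-19))*146) + 1987 = (304 + (137 + 19)*146) + 1987 = (304 + 156*146) + 1987 = (304 + 22776) + 1987 = 23080 + 1987 = 25067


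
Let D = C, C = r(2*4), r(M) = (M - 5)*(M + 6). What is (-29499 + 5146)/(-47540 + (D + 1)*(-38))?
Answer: 24353/49174 ≈ 0.49524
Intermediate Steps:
r(M) = (-5 + M)*(6 + M)
C = 42 (C = -30 + 2*4 + (2*4)**2 = -30 + 8 + 8**2 = -30 + 8 + 64 = 42)
D = 42
(-29499 + 5146)/(-47540 + (D + 1)*(-38)) = (-29499 + 5146)/(-47540 + (42 + 1)*(-38)) = -24353/(-47540 + 43*(-38)) = -24353/(-47540 - 1634) = -24353/(-49174) = -24353*(-1/49174) = 24353/49174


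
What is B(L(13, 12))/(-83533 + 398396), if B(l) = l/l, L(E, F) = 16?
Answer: 1/314863 ≈ 3.1760e-6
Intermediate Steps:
B(l) = 1
B(L(13, 12))/(-83533 + 398396) = 1/(-83533 + 398396) = 1/314863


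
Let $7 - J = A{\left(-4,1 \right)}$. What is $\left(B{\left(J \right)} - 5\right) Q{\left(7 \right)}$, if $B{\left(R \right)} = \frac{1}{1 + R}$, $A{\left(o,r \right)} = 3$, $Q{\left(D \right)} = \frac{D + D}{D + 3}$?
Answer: $- \frac{168}{25} \approx -6.72$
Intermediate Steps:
$Q{\left(D \right)} = \frac{2 D}{3 + D}$
$J = 4$ ($J = 7 - 3 = 4$)
$\left(B{\left(J \right)} - 5\right) Q{\left(7 \right)} = \left(\frac{1}{1 + 4} - 5\right) 2 \cdot 7 \frac{1}{3 + 7} = \left(\frac{1}{5} - 5\right) 2 \cdot 7 \cdot \frac{1}{10} = \left(- \frac{24}{5}\right) \frac{7}{5} = - \frac{168}{25}$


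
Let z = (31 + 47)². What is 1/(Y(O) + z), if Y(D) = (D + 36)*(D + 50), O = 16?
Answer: 1/9516 ≈ 0.00010509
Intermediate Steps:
Y(D) = (36 + D)*(50 + D)
z = 6084 (z = 78² = 6084)
1/(Y(O) + z) = 1/((1800 + 16² + 86*16) + 6084) = 1/((1800 + 256 + 1376) + 6084) = 1/(3432 + 6084) = 1/9516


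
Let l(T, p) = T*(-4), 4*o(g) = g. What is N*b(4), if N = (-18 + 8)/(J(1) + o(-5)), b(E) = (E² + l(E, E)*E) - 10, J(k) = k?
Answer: -2320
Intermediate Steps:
o(g) = g/4
l(T, p) = -4*T
b(E) = -10 - 3*E² (b(E) = (E² + (-4*E)*E) - 10 = (E² - 4*E²) - 10 = -3*E² - 10 = -10 - 3*E²)
N = 40 (N = (-18 + 8)/(1 + (¼)*(-5)) = -10/(1 - 5/4) = -10/(-¼) = -10*(-4) = 40)
N*b(4) = 40*(-10 - 3*4²) = 40*(-10 - 3*16) = 40*(-10 - 48) = 40*(-58) = -2320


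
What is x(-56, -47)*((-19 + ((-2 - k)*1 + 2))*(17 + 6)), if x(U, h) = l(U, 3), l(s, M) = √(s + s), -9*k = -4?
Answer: -16100*I*√7/9 ≈ -4733.0*I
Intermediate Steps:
k = 4/9 (k = -⅑*(-4) = 4/9 ≈ 0.44444)
l(s, M) = √2*√s (l(s, M) = √(2*s) = √2*√s)
x(U, h) = √2*√U
x(-56, -47)*((-19 + ((-2 - k)*1 + 2))*(17 + 6)) = (√2*√(-56))*((-19 + ((-2 - 1*4/9)*1 + 2))*(17 + 6)) = (√2*(2*I*√14))*((-19 + ((-2 - 4/9)*1 + 2))*23) = (4*I*√7)*((-19 + (-22/9*1 + 2))*23) = (4*I*√7)*((-19 + (-22/9 + 2))*23) = (4*I*√7)*((-19 - 4/9)*23) = (4*I*√7)*(-175/9*23) = (4*I*√7)*(-4025/9) = -16100*I*√7/9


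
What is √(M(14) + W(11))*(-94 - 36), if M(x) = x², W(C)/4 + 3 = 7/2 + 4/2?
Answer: -130*√206 ≈ -1865.9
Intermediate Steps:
W(C) = 10 (W(C) = -12 + 4*(7/2 + 4/2) = -12 + 4*(7*(½) + 4*(½)) = -12 + 4*(7/2 + 2) = -12 + 4*(11/2) = -12 + 22 = 10)
√(M(14) + W(11))*(-94 - 36) = √(14² + 10)*(-94 - 36) = √(196 + 10)*(-130) = √206*(-130) = -130*√206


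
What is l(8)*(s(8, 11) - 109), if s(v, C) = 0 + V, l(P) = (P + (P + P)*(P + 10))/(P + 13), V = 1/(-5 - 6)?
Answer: -118400/77 ≈ -1537.7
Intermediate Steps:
V = -1/11 (V = 1/(-11) = -1/11 ≈ -0.090909)
l(P) = (P + 2*P*(10 + P))/(13 + P) (l(P) = (P + (2*P)*(10 + P))/(13 + P) = (P + 2*P*(10 + P))/(13 + P))
s(v, C) = -1/11 (s(v, C) = 0 - 1/11 = -1/11)
l(8)*(s(8, 11) - 109) = (8*(21 + 2*8)/(13 + 8))*(-1/11 - 109) = (8*(21 + 16)/21)*(-1200/11) = (8*(1/21)*37)*(-1200/11) = (296/21)*(-1200/11) = -118400/77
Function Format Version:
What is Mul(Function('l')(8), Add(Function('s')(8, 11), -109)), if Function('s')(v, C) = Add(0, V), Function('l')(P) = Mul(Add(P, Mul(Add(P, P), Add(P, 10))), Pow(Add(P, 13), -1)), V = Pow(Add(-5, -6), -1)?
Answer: Rational(-118400, 77) ≈ -1537.7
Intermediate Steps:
V = Rational(-1, 11) (V = Pow(-11, -1) = Rational(-1, 11) ≈ -0.090909)
Function('l')(P) = Mul(Pow(Add(13, P), -1), Add(P, Mul(2, P, Add(10, P)))) (Function('l')(P) = Mul(Add(P, Mul(Mul(2, P), Add(10, P))), Pow(Add(13, P), -1)) = Mul(Add(P, Mul(2, P, Add(10, P))), Pow(Add(13, P), -1)) = Mul(Pow(Add(13, P), -1), Add(P, Mul(2, P, Add(10, P)))))
Function('s')(v, C) = Rational(-1, 11) (Function('s')(v, C) = Add(0, Rational(-1, 11)) = Rational(-1, 11))
Mul(Function('l')(8), Add(Function('s')(8, 11), -109)) = Mul(Mul(8, Pow(Add(13, 8), -1), Add(21, Mul(2, 8))), Add(Rational(-1, 11), -109)) = Mul(Mul(8, Pow(21, -1), Add(21, 16)), Rational(-1200, 11)) = Mul(Mul(8, Rational(1, 21), 37), Rational(-1200, 11)) = Mul(Rational(296, 21), Rational(-1200, 11)) = Rational(-118400, 77)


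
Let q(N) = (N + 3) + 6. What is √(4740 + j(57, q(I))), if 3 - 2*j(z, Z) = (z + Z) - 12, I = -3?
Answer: 6*√131 ≈ 68.673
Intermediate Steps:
q(N) = 9 + N (q(N) = (3 + N) + 6 = 9 + N)
j(z, Z) = 15/2 - Z/2 - z/2 (j(z, Z) = 3/2 - ((z + Z) - 12)/2 = 3/2 - ((Z + z) - 12)/2 = 3/2 - (-12 + Z + z)/2 = 3/2 + (6 - Z/2 - z/2) = 15/2 - Z/2 - z/2)
√(4740 + j(57, q(I))) = √(4740 + (15/2 - (9 - 3)/2 - ½*57)) = √(4740 + (15/2 - ½*6 - 57/2)) = √(4740 + (15/2 - 3 - 57/2)) = √(4740 - 24) = √4716 = 6*√131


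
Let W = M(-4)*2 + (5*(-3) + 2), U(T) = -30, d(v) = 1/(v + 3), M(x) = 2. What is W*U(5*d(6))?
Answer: 270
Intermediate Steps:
d(v) = 1/(3 + v)
W = -9 (W = 2*2 + (5*(-3) + 2) = 4 + (-15 + 2) = 4 - 13 = -9)
W*U(5*d(6)) = -9*(-30) = 270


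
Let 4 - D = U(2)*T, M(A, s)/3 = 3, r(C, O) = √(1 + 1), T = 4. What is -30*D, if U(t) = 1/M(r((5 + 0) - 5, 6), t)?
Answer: -320/3 ≈ -106.67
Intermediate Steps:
r(C, O) = √2
M(A, s) = 9 (M(A, s) = 3*3 = 9)
U(t) = ⅑ (U(t) = 1/9 = ⅑)
D = 32/9 (D = 4 - 4/9 = 32/9 ≈ 3.5556)
-30*D = -30*32/9 = -320/3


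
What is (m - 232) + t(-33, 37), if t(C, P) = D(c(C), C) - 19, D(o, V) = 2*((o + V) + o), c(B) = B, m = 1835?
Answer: 1386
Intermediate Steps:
D(o, V) = 2*V + 4*o (D(o, V) = 2*((V + o) + o) = 2*(V + 2*o) = 2*V + 4*o)
t(C, P) = -19 + 6*C (t(C, P) = (2*C + 4*C) - 19 = 6*C - 19 = -19 + 6*C)
(m - 232) + t(-33, 37) = (1835 - 232) + (-19 + 6*(-33)) = 1603 + (-19 - 198) = 1603 - 217 = 1386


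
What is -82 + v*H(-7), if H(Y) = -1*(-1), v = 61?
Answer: -21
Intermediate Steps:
H(Y) = 1
-82 + v*H(-7) = -82 + 61*1 = -82 + 61 = -21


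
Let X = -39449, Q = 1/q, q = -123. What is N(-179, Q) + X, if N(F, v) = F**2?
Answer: -7408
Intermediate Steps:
Q = -1/123 (Q = 1/(-123) = -1/123 ≈ -0.0081301)
N(-179, Q) + X = (-179)**2 - 39449 = 32041 - 39449 = -7408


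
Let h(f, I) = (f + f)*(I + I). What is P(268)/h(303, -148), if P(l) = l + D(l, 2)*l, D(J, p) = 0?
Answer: -67/44844 ≈ -0.0014941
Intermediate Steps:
h(f, I) = 4*I*f (h(f, I) = (2*f)*(2*I) = 4*I*f)
P(l) = l (P(l) = l + 0*l = l + 0 = l)
P(268)/h(303, -148) = 268/((4*(-148)*303)) = 268/(-179376) = 268*(-1/179376) = -67/44844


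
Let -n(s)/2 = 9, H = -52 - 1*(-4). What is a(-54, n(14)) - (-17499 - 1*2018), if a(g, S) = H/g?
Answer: 175661/9 ≈ 19518.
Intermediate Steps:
H = -48 (H = -52 + 4 = -48)
n(s) = -18 (n(s) = -2*9 = -18)
a(g, S) = -48/g
a(-54, n(14)) - (-17499 - 1*2018) = -48/(-54) - (-17499 - 1*2018) = -48*(-1/54) - (-17499 - 2018) = 8/9 - 1*(-19517) = 8/9 + 19517 = 175661/9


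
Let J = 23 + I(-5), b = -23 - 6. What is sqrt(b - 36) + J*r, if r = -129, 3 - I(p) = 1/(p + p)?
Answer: -33669/10 + I*sqrt(65) ≈ -3366.9 + 8.0623*I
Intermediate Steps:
I(p) = 3 - 1/(2*p) (I(p) = 3 - 1/(p + p) = 3 - 1/(2*p))
b = -29
J = 261/10 (J = 23 + (3 - 1/2/(-5)) = 23 + (3 - 1/2*(-1/5)) = 23 + (3 + 1/10) = 23 + 31/10 = 261/10 ≈ 26.100)
sqrt(b - 36) + J*r = sqrt(-29 - 36) + (261/10)*(-129) = sqrt(-65) - 33669/10 = I*sqrt(65) - 33669/10 = -33669/10 + I*sqrt(65)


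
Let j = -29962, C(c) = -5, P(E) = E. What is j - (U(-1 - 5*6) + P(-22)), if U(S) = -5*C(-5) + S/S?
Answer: -29966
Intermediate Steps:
U(S) = 26 (U(S) = -5*(-5) + S/S = 25 + 1 = 26)
j - (U(-1 - 5*6) + P(-22)) = -29962 - (26 - 22) = -29962 - 1*4 = -29962 - 4 = -29966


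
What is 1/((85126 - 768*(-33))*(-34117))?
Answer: -1/3768904990 ≈ -2.6533e-10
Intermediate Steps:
1/((85126 - 768*(-33))*(-34117)) = -1/34117/(85126 + 25344) = -1/34117/110470 = (1/110470)*(-1/34117) = -1/3768904990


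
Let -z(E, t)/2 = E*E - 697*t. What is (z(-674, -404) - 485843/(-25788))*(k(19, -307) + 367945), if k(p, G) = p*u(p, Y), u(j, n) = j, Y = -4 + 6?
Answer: -6989054913744613/12894 ≈ -5.4204e+11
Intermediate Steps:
Y = 2
z(E, t) = -2*E² + 1394*t (z(E, t) = -2*(E*E - 697*t) = -2*(E² - 697*t) = -2*E² + 1394*t)
k(p, G) = p² (k(p, G) = p*p = p²)
(z(-674, -404) - 485843/(-25788))*(k(19, -307) + 367945) = ((-2*(-674)² + 1394*(-404)) - 485843/(-25788))*(19² + 367945) = ((-2*454276 - 563176) - 485843*(-1/25788))*(361 + 367945) = ((-908552 - 563176) + 485843/25788)*368306 = (-1471728 + 485843/25788)*368306 = -37952435821/25788*368306 = -6989054913744613/12894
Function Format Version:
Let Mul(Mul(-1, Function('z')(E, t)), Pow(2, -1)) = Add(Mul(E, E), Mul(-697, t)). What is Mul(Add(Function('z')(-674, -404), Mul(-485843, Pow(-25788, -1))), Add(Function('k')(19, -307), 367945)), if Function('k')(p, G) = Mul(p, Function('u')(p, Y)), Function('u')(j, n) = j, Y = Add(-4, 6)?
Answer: Rational(-6989054913744613, 12894) ≈ -5.4204e+11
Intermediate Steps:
Y = 2
Function('z')(E, t) = Add(Mul(-2, Pow(E, 2)), Mul(1394, t)) (Function('z')(E, t) = Mul(-2, Add(Mul(E, E), Mul(-697, t))) = Mul(-2, Add(Pow(E, 2), Mul(-697, t))) = Add(Mul(-2, Pow(E, 2)), Mul(1394, t)))
Function('k')(p, G) = Pow(p, 2) (Function('k')(p, G) = Mul(p, p) = Pow(p, 2))
Mul(Add(Function('z')(-674, -404), Mul(-485843, Pow(-25788, -1))), Add(Function('k')(19, -307), 367945)) = Mul(Add(Add(Mul(-2, Pow(-674, 2)), Mul(1394, -404)), Mul(-485843, Pow(-25788, -1))), Add(Pow(19, 2), 367945)) = Mul(Add(Add(Mul(-2, 454276), -563176), Mul(-485843, Rational(-1, 25788))), Add(361, 367945)) = Mul(Add(Add(-908552, -563176), Rational(485843, 25788)), 368306) = Mul(Add(-1471728, Rational(485843, 25788)), 368306) = Mul(Rational(-37952435821, 25788), 368306) = Rational(-6989054913744613, 12894)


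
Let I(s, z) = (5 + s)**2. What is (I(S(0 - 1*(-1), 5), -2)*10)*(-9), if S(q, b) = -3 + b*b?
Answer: -65610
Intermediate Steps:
S(q, b) = -3 + b**2
(I(S(0 - 1*(-1), 5), -2)*10)*(-9) = ((5 + (-3 + 5**2))**2*10)*(-9) = ((5 + (-3 + 25))**2*10)*(-9) = ((5 + 22)**2*10)*(-9) = (27**2*10)*(-9) = (729*10)*(-9) = 7290*(-9) = -65610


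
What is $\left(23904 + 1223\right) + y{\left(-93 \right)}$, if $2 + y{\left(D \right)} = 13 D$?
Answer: $23916$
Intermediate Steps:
$y{\left(D \right)} = -2 + 13 D$
$\left(23904 + 1223\right) + y{\left(-93 \right)} = \left(23904 + 1223\right) + \left(-2 + 13 \left(-93\right)\right) = 25127 - 1211 = 23916$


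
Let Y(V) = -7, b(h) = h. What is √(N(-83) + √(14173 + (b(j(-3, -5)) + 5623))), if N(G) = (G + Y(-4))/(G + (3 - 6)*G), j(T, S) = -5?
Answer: √(-3735 + 20667*√2199)/83 ≈ 11.838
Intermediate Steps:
N(G) = -(-7 + G)/(2*G) (N(G) = (G - 7)/(G + (3 - 6)*G) = (-7 + G)/(G - 3*G) = (-7 + G)/((-2*G)) = (-7 + G)*(-1/(2*G)) = -(-7 + G)/(2*G))
√(N(-83) + √(14173 + (b(j(-3, -5)) + 5623))) = √((½)*(7 - 1*(-83))/(-83) + √(14173 + (-5 + 5623))) = √((½)*(-1/83)*(7 + 83) + √(14173 + 5618)) = √((½)*(-1/83)*90 + √19791) = √(-45/83 + 3*√2199)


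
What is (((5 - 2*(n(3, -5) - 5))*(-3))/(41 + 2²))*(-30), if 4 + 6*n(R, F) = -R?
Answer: 104/3 ≈ 34.667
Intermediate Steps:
n(R, F) = -⅔ - R/6 (n(R, F) = -⅔ + (-R)/6 = -⅔ - R/6)
(((5 - 2*(n(3, -5) - 5))*(-3))/(41 + 2²))*(-30) = (((5 - 2*((-⅔ - ⅙*3) - 5))*(-3))/(41 + 2²))*(-30) = (((5 - 2*((-⅔ - ½) - 5))*(-3))/(41 + 4))*(-30) = (((5 - 2*(-7/6 - 5))*(-3))/45)*(-30) = (((5 - 2*(-37/6))*(-3))/45)*(-30) = (((5 + 37/3)*(-3))/45)*(-30) = (((52/3)*(-3))/45)*(-30) = ((1/45)*(-52))*(-30) = -52/45*(-30) = 104/3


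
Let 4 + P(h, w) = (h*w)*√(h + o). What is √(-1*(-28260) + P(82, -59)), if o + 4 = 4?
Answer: √(28256 - 4838*√82) ≈ 124.72*I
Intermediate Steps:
o = 0 (o = -4 + 4 = 0)
P(h, w) = -4 + w*h^(3/2) (P(h, w) = -4 + (h*w)*√(h + 0) = -4 + (h*w)*√h = -4 + w*h^(3/2))
√(-1*(-28260) + P(82, -59)) = √(-1*(-28260) + (-4 - 4838*√82)) = √(28260 + (-4 - 4838*√82)) = √(28256 - 4838*√82)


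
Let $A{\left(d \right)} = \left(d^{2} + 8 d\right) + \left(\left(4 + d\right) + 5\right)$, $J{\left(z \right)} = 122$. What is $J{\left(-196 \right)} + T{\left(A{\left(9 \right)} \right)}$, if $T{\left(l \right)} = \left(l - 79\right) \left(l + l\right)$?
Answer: $31586$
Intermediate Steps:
$A{\left(d \right)} = 9 + d^{2} + 9 d$ ($A{\left(d \right)} = \left(d^{2} + 8 d\right) + \left(9 + d\right) = 9 + d^{2} + 9 d$)
$T{\left(l \right)} = 2 l \left(-79 + l\right)$ ($T{\left(l \right)} = \left(-79 + l\right) 2 l = 2 l \left(-79 + l\right)$)
$J{\left(-196 \right)} + T{\left(A{\left(9 \right)} \right)} = 122 + 2 \left(9 + 9^{2} + 9 \cdot 9\right) \left(-79 + \left(9 + 9^{2} + 9 \cdot 9\right)\right) = 122 + 2 \left(9 + 81 + 81\right) \left(-79 + \left(9 + 81 + 81\right)\right) = 122 + 2 \cdot 171 \left(-79 + 171\right) = 122 + 2 \cdot 171 \cdot 92 = 122 + 31464 = 31586$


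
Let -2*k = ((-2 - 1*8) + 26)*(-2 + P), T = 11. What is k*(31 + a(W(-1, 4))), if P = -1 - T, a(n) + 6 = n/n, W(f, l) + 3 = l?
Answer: 2912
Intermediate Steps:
W(f, l) = -3 + l
a(n) = -5 (a(n) = -6 + n/n = -6 + 1 = -5)
P = -12 (P = -1 - 1*11 = -1 - 11 = -12)
k = 112 (k = -((-2 - 1*8) + 26)*(-2 - 12)/2 = -((-2 - 8) + 26)*(-14)/2 = -(-10 + 26)*(-14)/2 = -8*(-14) = -½*(-224) = 112)
k*(31 + a(W(-1, 4))) = 112*(31 - 5) = 112*26 = 2912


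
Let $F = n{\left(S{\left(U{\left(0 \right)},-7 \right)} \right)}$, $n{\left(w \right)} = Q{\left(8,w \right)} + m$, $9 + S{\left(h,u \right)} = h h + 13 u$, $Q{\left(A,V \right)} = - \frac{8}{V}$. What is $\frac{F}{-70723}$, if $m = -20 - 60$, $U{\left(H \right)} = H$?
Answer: $\frac{1998}{1768075} \approx 0.00113$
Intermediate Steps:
$m = -80$
$S{\left(h,u \right)} = -9 + h^{2} + 13 u$ ($S{\left(h,u \right)} = -9 + \left(h h + 13 u\right) = -9 + \left(h^{2} + 13 u\right) = -9 + h^{2} + 13 u$)
$n{\left(w \right)} = -80 - \frac{8}{w}$ ($n{\left(w \right)} = - \frac{8}{w} - 80 = -80 - \frac{8}{w}$)
$F = - \frac{1998}{25}$ ($F = -80 - \frac{8}{-9 + 0^{2} + 13 \left(-7\right)} = -80 - \frac{8}{-9 + 0 - 91} = -80 - \frac{8}{-100} = -80 - - \frac{2}{25} = -80 + \frac{2}{25} = - \frac{1998}{25} \approx -79.92$)
$\frac{F}{-70723} = - \frac{1998}{25 \left(-70723\right)} = \left(- \frac{1998}{25}\right) \left(- \frac{1}{70723}\right) = \frac{1998}{1768075}$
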